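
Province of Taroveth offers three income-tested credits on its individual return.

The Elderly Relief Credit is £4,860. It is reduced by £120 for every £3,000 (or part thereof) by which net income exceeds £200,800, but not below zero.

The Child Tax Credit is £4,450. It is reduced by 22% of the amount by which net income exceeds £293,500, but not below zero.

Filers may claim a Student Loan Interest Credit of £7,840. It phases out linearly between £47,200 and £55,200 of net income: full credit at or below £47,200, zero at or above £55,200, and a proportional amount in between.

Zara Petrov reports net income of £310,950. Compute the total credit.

Elderly Relief Credit: income exceeds £200,800 by £110,150, which is 37 full-or-partial £3,000 increments; reduction = 37 × £120 = £4,440, leaving £420.
Child Tax Credit: 22% of the £17,450 excess over £293,500 is £3,839; credit = £4,450 − £3,839 = £611.
Student Loan Interest Credit: £310,950 is at or above £55,200, so the credit is £0.
Total: £420 + £611 + £0 = £1,031.

£1,031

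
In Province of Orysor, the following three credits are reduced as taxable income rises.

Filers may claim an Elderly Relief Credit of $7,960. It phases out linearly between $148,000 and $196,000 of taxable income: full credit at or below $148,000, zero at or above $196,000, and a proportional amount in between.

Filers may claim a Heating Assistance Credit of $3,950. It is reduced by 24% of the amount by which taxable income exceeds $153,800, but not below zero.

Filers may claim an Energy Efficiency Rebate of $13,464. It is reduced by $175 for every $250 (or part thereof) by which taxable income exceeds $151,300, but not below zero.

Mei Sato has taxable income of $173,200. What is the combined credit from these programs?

Elderly Relief Credit: $173,200 is $25,200 into a $48,000 phase-out range, leaving 22,800/48,000 of the credit: $7,960 × 22,800/48,000 = $3,781.
Heating Assistance Credit: 24% of the $19,400 excess over $153,800 is $4,656 ≥ base, so the credit is $0.
Energy Efficiency Rebate: income exceeds $151,300 by $21,900 → 88 increments × $175 = $15,400 ≥ base, so the credit is $0.
Total: $3,781 + $0 + $0 = $3,781.

$3,781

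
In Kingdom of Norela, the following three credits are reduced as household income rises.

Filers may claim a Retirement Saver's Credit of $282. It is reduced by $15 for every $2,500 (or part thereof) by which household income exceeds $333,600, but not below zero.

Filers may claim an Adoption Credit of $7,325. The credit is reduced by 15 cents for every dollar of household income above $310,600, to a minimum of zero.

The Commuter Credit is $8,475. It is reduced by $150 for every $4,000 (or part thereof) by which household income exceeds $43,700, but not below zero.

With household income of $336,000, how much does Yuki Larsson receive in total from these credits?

$3,782

Retirement Saver's Credit: income exceeds $333,600 by $2,400, which is 1 full-or-partial $2,500 increment; reduction = 1 × $15 = $15, leaving $267.
Adoption Credit: 15% of the $25,400 excess over $310,600 is $3,810; credit = $7,325 − $3,810 = $3,515.
Commuter Credit: income exceeds $43,700 by $292,300 → 74 increments × $150 = $11,100 ≥ base, so the credit is $0.
Total: $267 + $3,515 + $0 = $3,782.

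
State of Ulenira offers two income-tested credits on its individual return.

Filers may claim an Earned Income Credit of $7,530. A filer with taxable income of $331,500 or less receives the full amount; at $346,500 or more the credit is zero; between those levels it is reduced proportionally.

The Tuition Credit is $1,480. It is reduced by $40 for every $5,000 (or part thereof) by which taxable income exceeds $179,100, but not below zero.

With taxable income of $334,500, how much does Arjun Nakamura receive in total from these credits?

$6,224

Earned Income Credit: $334,500 is $3,000 into a $15,000 phase-out range, leaving 12,000/15,000 of the credit: $7,530 × 12,000/15,000 = $6,024.
Tuition Credit: income exceeds $179,100 by $155,400, which is 32 full-or-partial $5,000 increments; reduction = 32 × $40 = $1,280, leaving $200.
Total: $6,024 + $200 = $6,224.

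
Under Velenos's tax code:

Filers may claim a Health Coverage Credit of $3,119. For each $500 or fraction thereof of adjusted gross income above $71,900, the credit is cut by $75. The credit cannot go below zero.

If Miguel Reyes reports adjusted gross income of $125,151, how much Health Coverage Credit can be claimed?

Health Coverage Credit: income exceeds $71,900 by $53,251 → 107 increments × $75 = $8,025 ≥ base, so the credit is $0.

$0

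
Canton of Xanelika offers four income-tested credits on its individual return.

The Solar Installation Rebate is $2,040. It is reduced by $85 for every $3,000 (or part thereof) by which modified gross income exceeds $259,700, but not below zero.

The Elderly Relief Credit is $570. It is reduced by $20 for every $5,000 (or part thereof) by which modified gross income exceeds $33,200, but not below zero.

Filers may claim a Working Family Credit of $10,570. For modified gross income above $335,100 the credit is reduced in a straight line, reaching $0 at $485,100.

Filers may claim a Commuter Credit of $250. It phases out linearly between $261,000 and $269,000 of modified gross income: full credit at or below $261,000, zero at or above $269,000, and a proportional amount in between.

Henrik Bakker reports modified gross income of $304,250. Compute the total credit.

Solar Installation Rebate: income exceeds $259,700 by $44,550, which is 15 full-or-partial $3,000 increments; reduction = 15 × $85 = $1,275, leaving $765.
Elderly Relief Credit: income exceeds $33,200 by $271,050 → 55 increments × $20 = $1,100 ≥ base, so the credit is $0.
Working Family Credit: $304,250 is at or below the $335,100 threshold, so the full $10,570 applies.
Commuter Credit: $304,250 is at or above $269,000, so the credit is $0.
Total: $765 + $0 + $10,570 + $0 = $11,335.

$11,335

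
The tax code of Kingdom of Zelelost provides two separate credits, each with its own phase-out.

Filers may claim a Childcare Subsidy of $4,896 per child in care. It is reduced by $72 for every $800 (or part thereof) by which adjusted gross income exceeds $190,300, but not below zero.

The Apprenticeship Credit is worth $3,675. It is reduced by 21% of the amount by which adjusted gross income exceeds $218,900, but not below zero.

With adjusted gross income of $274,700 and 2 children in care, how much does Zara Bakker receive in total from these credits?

Childcare Subsidy: base = 2 × $4,896 = $9,792. income exceeds $190,300 by $84,400, which is 106 full-or-partial $800 increments; reduction = 106 × $72 = $7,632, leaving $2,160.
Apprenticeship Credit: 21% of the $55,800 excess over $218,900 is $11,718 ≥ base, so the credit is $0.
Total: $2,160 + $0 = $2,160.

$2,160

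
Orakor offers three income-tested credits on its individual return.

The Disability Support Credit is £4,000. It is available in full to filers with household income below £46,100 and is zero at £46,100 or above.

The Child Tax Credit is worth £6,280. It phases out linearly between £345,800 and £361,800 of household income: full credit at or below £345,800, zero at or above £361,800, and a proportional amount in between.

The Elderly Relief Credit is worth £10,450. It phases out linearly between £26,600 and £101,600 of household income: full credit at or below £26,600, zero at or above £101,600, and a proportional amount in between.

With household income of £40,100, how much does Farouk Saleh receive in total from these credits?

£18,849

Disability Support Credit: £40,100 is below the £46,100 cutoff, so the full £4,000 applies.
Child Tax Credit: £40,100 is at or below the £345,800 threshold, so the full £6,280 applies.
Elderly Relief Credit: £40,100 is £13,500 into a £75,000 phase-out range, leaving 61,500/75,000 of the credit: £10,450 × 61,500/75,000 = £8,569.
Total: £4,000 + £6,280 + £8,569 = £18,849.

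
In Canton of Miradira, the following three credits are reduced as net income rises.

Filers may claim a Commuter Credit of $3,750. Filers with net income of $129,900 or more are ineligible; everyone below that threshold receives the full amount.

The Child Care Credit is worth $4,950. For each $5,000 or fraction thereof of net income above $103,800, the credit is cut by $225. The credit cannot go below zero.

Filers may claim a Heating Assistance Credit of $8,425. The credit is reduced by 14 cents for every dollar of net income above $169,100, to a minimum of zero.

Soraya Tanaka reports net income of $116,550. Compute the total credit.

$16,450

Commuter Credit: $116,550 is below the $129,900 cutoff, so the full $3,750 applies.
Child Care Credit: income exceeds $103,800 by $12,750, which is 3 full-or-partial $5,000 increments; reduction = 3 × $225 = $675, leaving $4,275.
Heating Assistance Credit: $116,550 is at or below the $169,100 threshold, so the full $8,425 applies.
Total: $3,750 + $4,275 + $8,425 = $16,450.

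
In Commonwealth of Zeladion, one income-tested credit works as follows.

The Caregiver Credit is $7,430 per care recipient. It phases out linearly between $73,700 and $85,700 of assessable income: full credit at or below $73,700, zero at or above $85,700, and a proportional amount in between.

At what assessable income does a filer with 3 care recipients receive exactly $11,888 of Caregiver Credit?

$79,300

Full credit = 3 × $7,430 = $22,290.
$11,888 is 11,888/22,290 of the full $22,290, so 10,402/22,290 of the $12,000 range has been used: income = $73,700 + $12,000 × 10,402/22,290 = $79,300.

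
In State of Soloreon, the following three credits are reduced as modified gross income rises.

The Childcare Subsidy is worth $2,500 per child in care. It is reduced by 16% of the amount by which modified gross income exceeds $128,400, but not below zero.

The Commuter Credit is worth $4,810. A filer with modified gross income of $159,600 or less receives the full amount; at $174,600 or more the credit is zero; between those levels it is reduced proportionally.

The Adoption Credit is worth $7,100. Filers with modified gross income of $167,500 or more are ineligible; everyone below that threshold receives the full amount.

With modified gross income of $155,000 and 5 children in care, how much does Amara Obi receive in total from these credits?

Childcare Subsidy: base = 5 × $2,500 = $12,500. 16% of the $26,600 excess over $128,400 is $4,256; credit = $12,500 − $4,256 = $8,244.
Commuter Credit: $155,000 is at or below the $159,600 threshold, so the full $4,810 applies.
Adoption Credit: $155,000 is below the $167,500 cutoff, so the full $7,100 applies.
Total: $8,244 + $4,810 + $7,100 = $20,154.

$20,154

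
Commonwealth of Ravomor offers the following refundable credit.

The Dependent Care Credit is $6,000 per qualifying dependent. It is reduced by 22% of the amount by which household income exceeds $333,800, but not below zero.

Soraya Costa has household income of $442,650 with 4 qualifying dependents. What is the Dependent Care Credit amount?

$53

Dependent Care Credit: base = 4 × $6,000 = $24,000. 22% of the $108,850 excess over $333,800 is $23,947; credit = $24,000 − $23,947 = $53.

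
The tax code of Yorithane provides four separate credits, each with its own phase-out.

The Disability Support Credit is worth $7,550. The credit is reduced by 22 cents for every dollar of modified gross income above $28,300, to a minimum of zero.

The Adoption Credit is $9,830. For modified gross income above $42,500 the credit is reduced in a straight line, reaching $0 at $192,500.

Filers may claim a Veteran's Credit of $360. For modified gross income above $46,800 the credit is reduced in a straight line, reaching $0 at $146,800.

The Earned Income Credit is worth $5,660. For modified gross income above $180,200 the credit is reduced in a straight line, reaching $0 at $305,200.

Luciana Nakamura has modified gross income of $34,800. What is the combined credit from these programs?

$21,970

Disability Support Credit: 22% of the $6,500 excess over $28,300 is $1,430; credit = $7,550 − $1,430 = $6,120.
Adoption Credit: $34,800 is at or below the $42,500 threshold, so the full $9,830 applies.
Veteran's Credit: $34,800 is at or below the $46,800 threshold, so the full $360 applies.
Earned Income Credit: $34,800 is at or below the $180,200 threshold, so the full $5,660 applies.
Total: $6,120 + $9,830 + $360 + $5,660 = $21,970.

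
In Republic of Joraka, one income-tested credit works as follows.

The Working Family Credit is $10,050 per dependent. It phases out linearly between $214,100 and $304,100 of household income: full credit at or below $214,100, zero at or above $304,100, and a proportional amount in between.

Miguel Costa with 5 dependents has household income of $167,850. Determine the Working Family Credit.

Working Family Credit: base = 5 × $10,050 = $50,250. $167,850 is at or below the $214,100 threshold, so the full $50,250 applies.

$50,250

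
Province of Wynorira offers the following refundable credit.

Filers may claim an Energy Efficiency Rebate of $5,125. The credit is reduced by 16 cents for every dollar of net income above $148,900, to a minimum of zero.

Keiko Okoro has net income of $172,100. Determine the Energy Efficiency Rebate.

$1,413

Energy Efficiency Rebate: 16% of the $23,200 excess over $148,900 is $3,712; credit = $5,125 − $3,712 = $1,413.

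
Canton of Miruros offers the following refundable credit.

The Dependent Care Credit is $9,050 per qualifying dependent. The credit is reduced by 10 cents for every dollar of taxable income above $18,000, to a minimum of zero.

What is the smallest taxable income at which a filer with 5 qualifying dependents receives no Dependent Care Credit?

Full credit = 5 × $9,050 = $45,250.
The credit falls by 10% of each dollar above $18,000, so it reaches zero when the excess is $45,250 / 10% = $452,500: income = $18,000 + $452,500 = $470,500.

$470,500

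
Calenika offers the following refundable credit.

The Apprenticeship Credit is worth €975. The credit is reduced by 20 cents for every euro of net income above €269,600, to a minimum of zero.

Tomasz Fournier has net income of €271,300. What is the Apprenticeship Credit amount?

Apprenticeship Credit: 20% of the €1,700 excess over €269,600 is €340; credit = €975 − €340 = €635.

€635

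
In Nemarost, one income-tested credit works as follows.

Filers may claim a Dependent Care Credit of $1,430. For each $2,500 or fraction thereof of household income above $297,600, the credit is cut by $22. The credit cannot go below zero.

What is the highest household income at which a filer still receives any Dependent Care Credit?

After 64 increments the reduction is 64 × $22 = $1,408, leaving $22; one more increment wipes it out. Increment 64 ends at excess 64 × $2,500 = $160,000, so the highest qualifying income is $297,600 + $160,000 = $457,600.

$457,600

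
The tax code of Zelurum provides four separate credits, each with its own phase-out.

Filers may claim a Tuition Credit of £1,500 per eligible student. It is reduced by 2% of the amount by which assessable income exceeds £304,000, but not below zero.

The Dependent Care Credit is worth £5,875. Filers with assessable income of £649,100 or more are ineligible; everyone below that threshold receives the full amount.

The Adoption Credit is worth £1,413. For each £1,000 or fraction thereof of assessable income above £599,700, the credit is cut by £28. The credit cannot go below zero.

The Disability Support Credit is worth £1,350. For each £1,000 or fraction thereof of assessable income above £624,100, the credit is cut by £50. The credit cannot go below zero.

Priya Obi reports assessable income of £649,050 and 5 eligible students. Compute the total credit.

£6,587

Tuition Credit: base = 5 × £1,500 = £7,500. 2% of the £345,050 excess over £304,000 is £6,901; credit = £7,500 − £6,901 = £599.
Dependent Care Credit: £649,050 is below the £649,100 cutoff, so the full £5,875 applies.
Adoption Credit: income exceeds £599,700 by £49,350, which is 50 full-or-partial £1,000 increments; reduction = 50 × £28 = £1,400, leaving £13.
Disability Support Credit: income exceeds £624,100 by £24,950, which is 25 full-or-partial £1,000 increments; reduction = 25 × £50 = £1,250, leaving £100.
Total: £599 + £5,875 + £13 + £100 = £6,587.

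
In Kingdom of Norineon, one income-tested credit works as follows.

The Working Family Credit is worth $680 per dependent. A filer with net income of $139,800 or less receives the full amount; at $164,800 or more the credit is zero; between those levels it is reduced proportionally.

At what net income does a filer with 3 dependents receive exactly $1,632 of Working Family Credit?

$144,800

Full credit = 3 × $680 = $2,040.
$1,632 is 1,632/2,040 of the full $2,040, so 408/2,040 of the $25,000 range has been used: income = $139,800 + $25,000 × 408/2,040 = $144,800.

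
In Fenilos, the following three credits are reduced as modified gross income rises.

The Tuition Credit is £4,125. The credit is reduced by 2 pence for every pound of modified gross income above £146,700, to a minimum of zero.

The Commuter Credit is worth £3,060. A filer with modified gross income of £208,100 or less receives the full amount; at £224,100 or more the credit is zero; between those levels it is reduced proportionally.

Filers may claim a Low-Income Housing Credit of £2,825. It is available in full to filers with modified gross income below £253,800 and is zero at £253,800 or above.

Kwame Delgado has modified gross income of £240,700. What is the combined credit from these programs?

Tuition Credit: 2% of the £94,000 excess over £146,700 is £1,880; credit = £4,125 − £1,880 = £2,245.
Commuter Credit: £240,700 is at or above £224,100, so the credit is £0.
Low-Income Housing Credit: £240,700 is below the £253,800 cutoff, so the full £2,825 applies.
Total: £2,245 + £0 + £2,825 = £5,070.

£5,070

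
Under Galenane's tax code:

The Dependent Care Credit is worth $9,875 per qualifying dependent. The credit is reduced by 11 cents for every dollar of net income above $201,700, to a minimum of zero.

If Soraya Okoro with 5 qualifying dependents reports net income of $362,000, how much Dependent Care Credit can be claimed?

$31,742

Dependent Care Credit: base = 5 × $9,875 = $49,375. 11% of the $160,300 excess over $201,700 is $17,633; credit = $49,375 − $17,633 = $31,742.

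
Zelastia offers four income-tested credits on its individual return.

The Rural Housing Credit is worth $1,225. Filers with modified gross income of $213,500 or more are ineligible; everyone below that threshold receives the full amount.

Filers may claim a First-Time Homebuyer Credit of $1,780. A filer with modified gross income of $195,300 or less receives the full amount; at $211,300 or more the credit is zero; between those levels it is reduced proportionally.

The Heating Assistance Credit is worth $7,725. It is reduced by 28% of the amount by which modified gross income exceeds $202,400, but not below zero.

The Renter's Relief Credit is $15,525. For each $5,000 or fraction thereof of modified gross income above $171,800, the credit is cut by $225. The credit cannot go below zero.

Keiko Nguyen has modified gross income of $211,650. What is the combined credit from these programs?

$20,085

Rural Housing Credit: $211,650 is below the $213,500 cutoff, so the full $1,225 applies.
First-Time Homebuyer Credit: $211,650 is at or above $211,300, so the credit is $0.
Heating Assistance Credit: 28% of the $9,250 excess over $202,400 is $2,590; credit = $7,725 − $2,590 = $5,135.
Renter's Relief Credit: income exceeds $171,800 by $39,850, which is 8 full-or-partial $5,000 increments; reduction = 8 × $225 = $1,800, leaving $13,725.
Total: $1,225 + $0 + $5,135 + $13,725 = $20,085.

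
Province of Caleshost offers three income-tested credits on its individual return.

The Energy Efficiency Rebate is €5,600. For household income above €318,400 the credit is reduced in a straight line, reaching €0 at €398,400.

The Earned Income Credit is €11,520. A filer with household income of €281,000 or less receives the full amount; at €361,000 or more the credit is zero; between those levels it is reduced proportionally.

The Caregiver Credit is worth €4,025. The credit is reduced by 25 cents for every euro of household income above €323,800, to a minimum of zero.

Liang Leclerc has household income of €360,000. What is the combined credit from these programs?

Energy Efficiency Rebate: €360,000 is €41,600 into a €80,000 phase-out range, leaving 38,400/80,000 of the credit: €5,600 × 38,400/80,000 = €2,688.
Earned Income Credit: €360,000 is €79,000 into a €80,000 phase-out range, leaving 1,000/80,000 of the credit: €11,520 × 1,000/80,000 = €144.
Caregiver Credit: 25% of the €36,200 excess over €323,800 is €9,050 ≥ base, so the credit is €0.
Total: €2,688 + €144 + €0 = €2,832.

€2,832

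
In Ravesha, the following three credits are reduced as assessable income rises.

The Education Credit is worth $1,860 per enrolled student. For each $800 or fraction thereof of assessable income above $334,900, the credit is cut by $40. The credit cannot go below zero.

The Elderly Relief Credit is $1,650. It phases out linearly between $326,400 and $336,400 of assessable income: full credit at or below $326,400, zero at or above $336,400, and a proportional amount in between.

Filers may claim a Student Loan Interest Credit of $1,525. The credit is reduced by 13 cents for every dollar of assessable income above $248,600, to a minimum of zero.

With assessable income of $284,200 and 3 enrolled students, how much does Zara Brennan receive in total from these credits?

$7,230

Education Credit: base = 3 × $1,860 = $5,580. $284,200 is at or below the $334,900 threshold, so the full $5,580 applies.
Elderly Relief Credit: $284,200 is at or below the $326,400 threshold, so the full $1,650 applies.
Student Loan Interest Credit: 13% of the $35,600 excess over $248,600 is $4,628 ≥ base, so the credit is $0.
Total: $5,580 + $1,650 + $0 = $7,230.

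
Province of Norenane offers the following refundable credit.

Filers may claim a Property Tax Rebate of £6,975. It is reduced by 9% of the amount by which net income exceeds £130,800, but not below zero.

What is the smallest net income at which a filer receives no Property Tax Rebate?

The credit falls by 9% of each pound above £130,800, so it reaches zero when the excess is £6,975 / 9% = £77,500: income = £130,800 + £77,500 = £208,300.

£208,300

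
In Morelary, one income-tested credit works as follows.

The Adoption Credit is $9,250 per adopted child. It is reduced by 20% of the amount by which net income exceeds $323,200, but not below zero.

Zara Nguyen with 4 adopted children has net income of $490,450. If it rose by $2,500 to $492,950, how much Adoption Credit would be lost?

$500

At $490,450 — base = 4 × $9,250 = $37,000. 20% of the $167,250 excess over $323,200 is $33,450; credit = $37,000 − $33,450 = $3,550.
At $492,950 — base = 4 × $9,250 = $37,000. 20% of the $169,750 excess over $323,200 is $33,950; credit = $37,000 − $33,950 = $3,050.
Lost: $3,550 − $3,050 = $500.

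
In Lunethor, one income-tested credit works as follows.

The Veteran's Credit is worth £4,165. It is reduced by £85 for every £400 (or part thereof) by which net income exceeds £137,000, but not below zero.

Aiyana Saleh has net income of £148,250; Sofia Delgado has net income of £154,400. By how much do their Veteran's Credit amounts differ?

£1,275

Aiyana (£148,250): Veteran's Credit: income exceeds £137,000 by £11,250, which is 29 full-or-partial £400 increments; reduction = 29 × £85 = £2,465, leaving £1,700.
Sofia (£154,400): Veteran's Credit: income exceeds £137,000 by £17,400, which is 44 full-or-partial £400 increments; reduction = 44 × £85 = £3,740, leaving £425.
Difference: |£1,700 − £425| = £1,275.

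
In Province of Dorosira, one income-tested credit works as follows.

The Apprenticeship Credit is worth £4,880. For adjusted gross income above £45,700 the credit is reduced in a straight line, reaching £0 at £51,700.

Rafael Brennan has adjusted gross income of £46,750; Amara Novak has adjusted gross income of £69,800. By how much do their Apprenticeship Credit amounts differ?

£4,026

Rafael (£46,750): Apprenticeship Credit: £46,750 is £1,050 into a £6,000 phase-out range, leaving 4,950/6,000 of the credit: £4,880 × 4,950/6,000 = £4,026.
Amara (£69,800): Apprenticeship Credit: £69,800 is at or above £51,700, so the credit is £0.
Difference: |£4,026 − £0| = £4,026.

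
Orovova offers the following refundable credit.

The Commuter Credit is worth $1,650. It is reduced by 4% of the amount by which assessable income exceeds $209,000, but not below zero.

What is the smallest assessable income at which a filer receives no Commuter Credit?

The credit falls by 4% of each dollar above $209,000, so it reaches zero when the excess is $1,650 / 4% = $41,250: income = $209,000 + $41,250 = $250,250.

$250,250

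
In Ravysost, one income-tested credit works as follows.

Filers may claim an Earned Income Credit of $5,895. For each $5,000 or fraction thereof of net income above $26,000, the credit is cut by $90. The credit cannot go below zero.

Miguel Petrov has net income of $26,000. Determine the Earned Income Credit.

$5,895

Earned Income Credit: $26,000 is at or below the $26,000 threshold, so the full $5,895 applies.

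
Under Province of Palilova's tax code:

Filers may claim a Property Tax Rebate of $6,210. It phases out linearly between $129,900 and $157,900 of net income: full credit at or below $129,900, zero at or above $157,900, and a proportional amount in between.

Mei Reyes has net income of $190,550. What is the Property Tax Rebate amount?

$0

Property Tax Rebate: $190,550 is at or above $157,900, so the credit is $0.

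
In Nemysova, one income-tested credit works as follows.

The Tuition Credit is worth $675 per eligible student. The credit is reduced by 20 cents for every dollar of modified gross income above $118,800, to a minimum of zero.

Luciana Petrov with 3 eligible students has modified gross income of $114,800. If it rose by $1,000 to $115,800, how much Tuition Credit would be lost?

$0

At $114,800 — base = 3 × $675 = $2,025. $114,800 is at or below the $118,800 threshold, so the full $2,025 applies.
At $115,800 — base = 3 × $675 = $2,025. $115,800 is at or below the $118,800 threshold, so the full $2,025 applies.
Lost: $2,025 − $2,025 = $0.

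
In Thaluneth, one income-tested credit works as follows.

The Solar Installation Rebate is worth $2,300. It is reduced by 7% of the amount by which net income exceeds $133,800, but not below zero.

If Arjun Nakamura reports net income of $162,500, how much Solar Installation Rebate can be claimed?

Solar Installation Rebate: 7% of the $28,700 excess over $133,800 is $2,009; credit = $2,300 − $2,009 = $291.

$291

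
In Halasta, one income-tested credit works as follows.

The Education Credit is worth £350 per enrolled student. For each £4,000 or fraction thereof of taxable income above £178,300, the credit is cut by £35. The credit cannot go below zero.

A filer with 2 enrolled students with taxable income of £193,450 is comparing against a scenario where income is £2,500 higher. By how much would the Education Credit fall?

At £193,450 — base = 2 × £350 = £700. income exceeds £178,300 by £15,150, which is 4 full-or-partial £4,000 increments; reduction = 4 × £35 = £140, leaving £560.
At £195,950 — base = 2 × £350 = £700. income exceeds £178,300 by £17,650, which is 5 full-or-partial £4,000 increments; reduction = 5 × £35 = £175, leaving £525.
Lost: £560 − £525 = £35.

£35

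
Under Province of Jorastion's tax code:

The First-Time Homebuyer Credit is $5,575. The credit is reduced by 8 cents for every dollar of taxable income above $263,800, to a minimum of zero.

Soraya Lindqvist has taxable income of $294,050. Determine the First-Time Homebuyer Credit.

First-Time Homebuyer Credit: 8% of the $30,250 excess over $263,800 is $2,420; credit = $5,575 − $2,420 = $3,155.

$3,155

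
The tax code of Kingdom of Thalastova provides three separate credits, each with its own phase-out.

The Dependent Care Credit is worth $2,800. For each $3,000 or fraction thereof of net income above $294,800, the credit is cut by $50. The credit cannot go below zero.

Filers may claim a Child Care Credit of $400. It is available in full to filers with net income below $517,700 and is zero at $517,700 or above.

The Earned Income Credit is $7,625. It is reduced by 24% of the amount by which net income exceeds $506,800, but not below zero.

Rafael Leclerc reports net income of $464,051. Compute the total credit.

Dependent Care Credit: income exceeds $294,800 by $169,251 → 57 increments × $50 = $2,850 ≥ base, so the credit is $0.
Child Care Credit: $464,051 is below the $517,700 cutoff, so the full $400 applies.
Earned Income Credit: $464,051 is at or below the $506,800 threshold, so the full $7,625 applies.
Total: $0 + $400 + $7,625 = $8,025.

$8,025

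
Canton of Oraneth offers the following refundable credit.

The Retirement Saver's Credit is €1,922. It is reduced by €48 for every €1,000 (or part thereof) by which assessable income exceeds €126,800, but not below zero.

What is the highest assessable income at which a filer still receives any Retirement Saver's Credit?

€166,800

After 40 increments the reduction is 40 × €48 = €1,920, leaving €2; one more increment wipes it out. Increment 40 ends at excess 40 × €1,000 = €40,000, so the highest qualifying income is €126,800 + €40,000 = €166,800.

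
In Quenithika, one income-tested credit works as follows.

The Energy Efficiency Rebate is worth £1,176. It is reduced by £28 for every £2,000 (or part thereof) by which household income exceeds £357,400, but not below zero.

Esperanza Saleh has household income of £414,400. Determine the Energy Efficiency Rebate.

£364

Energy Efficiency Rebate: income exceeds £357,400 by £57,000, which is 29 full-or-partial £2,000 increments; reduction = 29 × £28 = £812, leaving £364.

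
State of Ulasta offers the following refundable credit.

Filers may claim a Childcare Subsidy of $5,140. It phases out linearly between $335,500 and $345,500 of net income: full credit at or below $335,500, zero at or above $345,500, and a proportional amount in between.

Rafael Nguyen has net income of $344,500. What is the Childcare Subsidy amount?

Childcare Subsidy: $344,500 is $9,000 into a $10,000 phase-out range, leaving 1,000/10,000 of the credit: $5,140 × 1,000/10,000 = $514.

$514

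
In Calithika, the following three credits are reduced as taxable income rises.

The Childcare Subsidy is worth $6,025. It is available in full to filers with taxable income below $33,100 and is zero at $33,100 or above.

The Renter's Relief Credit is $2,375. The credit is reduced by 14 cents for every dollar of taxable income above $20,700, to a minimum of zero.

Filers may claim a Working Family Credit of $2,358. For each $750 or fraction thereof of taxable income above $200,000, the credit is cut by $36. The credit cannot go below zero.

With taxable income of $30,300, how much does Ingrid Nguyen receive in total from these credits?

Childcare Subsidy: $30,300 is below the $33,100 cutoff, so the full $6,025 applies.
Renter's Relief Credit: 14% of the $9,600 excess over $20,700 is $1,344; credit = $2,375 − $1,344 = $1,031.
Working Family Credit: $30,300 is at or below the $200,000 threshold, so the full $2,358 applies.
Total: $6,025 + $1,031 + $2,358 = $9,414.

$9,414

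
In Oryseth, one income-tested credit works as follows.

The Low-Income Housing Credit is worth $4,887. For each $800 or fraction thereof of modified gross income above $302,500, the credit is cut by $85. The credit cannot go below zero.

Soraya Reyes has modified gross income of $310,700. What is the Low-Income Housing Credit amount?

Low-Income Housing Credit: income exceeds $302,500 by $8,200, which is 11 full-or-partial $800 increments; reduction = 11 × $85 = $935, leaving $3,952.

$3,952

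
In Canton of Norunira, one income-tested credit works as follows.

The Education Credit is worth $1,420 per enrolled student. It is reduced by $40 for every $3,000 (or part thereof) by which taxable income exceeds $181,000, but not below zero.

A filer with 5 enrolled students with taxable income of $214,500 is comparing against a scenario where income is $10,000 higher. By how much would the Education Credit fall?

$120

At $214,500 — base = 5 × $1,420 = $7,100. income exceeds $181,000 by $33,500, which is 12 full-or-partial $3,000 increments; reduction = 12 × $40 = $480, leaving $6,620.
At $224,500 — base = 5 × $1,420 = $7,100. income exceeds $181,000 by $43,500, which is 15 full-or-partial $3,000 increments; reduction = 15 × $40 = $600, leaving $6,500.
Lost: $6,620 − $6,500 = $120.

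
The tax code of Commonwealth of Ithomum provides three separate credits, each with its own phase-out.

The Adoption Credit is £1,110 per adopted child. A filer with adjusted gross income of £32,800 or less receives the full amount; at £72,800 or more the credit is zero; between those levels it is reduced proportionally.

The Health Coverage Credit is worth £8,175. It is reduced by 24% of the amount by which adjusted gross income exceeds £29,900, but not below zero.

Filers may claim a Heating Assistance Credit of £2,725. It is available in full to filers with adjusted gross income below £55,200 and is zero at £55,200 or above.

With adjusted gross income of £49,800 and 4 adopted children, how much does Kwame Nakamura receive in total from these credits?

Adoption Credit: base = 4 × £1,110 = £4,440. £49,800 is £17,000 into a £40,000 phase-out range, leaving 23,000/40,000 of the credit: £4,440 × 23,000/40,000 = £2,553.
Health Coverage Credit: 24% of the £19,900 excess over £29,900 is £4,776; credit = £8,175 − £4,776 = £3,399.
Heating Assistance Credit: £49,800 is below the £55,200 cutoff, so the full £2,725 applies.
Total: £2,553 + £3,399 + £2,725 = £8,677.

£8,677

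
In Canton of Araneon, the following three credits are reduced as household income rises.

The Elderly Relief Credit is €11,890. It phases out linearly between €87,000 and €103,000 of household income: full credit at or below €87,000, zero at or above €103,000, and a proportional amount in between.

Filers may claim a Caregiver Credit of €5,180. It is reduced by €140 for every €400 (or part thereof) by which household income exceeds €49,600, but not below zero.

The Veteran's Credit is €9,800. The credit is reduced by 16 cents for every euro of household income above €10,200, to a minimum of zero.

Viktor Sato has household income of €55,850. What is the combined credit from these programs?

€17,326

Elderly Relief Credit: €55,850 is at or below the €87,000 threshold, so the full €11,890 applies.
Caregiver Credit: income exceeds €49,600 by €6,250, which is 16 full-or-partial €400 increments; reduction = 16 × €140 = €2,240, leaving €2,940.
Veteran's Credit: 16% of the €45,650 excess over €10,200 is €7,304; credit = €9,800 − €7,304 = €2,496.
Total: €11,890 + €2,940 + €2,496 = €17,326.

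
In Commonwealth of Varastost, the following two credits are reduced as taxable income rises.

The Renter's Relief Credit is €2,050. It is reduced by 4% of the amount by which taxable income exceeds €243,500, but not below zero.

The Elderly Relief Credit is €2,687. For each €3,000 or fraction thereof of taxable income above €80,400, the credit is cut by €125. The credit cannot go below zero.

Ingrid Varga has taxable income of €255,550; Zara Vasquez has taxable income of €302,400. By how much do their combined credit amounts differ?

Ingrid (€255,550): Renter's Relief Credit: 4% of the €12,050 excess over €243,500 is €482; credit = €2,050 − €482 = €1,568. Elderly Relief Credit: income exceeds €80,400 by €175,150 → 59 increments × €125 = €7,375 ≥ base, so the credit is €0. total €1,568 + €0 = €1,568
Zara (€302,400): Renter's Relief Credit: 4% of the €58,900 excess over €243,500 is €2,356 ≥ base, so the credit is €0. Elderly Relief Credit: income exceeds €80,400 by €222,000 → 74 increments × €125 = €9,250 ≥ base, so the credit is €0. total €0 + €0 = €0
Difference: |€1,568 − €0| = €1,568.

€1,568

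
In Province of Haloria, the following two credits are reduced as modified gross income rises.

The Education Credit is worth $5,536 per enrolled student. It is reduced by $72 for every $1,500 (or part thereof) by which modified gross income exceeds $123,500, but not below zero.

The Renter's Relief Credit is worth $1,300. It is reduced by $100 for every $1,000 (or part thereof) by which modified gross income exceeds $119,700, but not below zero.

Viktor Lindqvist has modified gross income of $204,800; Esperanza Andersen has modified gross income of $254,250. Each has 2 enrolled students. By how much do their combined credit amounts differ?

Viktor ($204,800): Education Credit: base = 2 × $5,536 = $11,072. income exceeds $123,500 by $81,300, which is 55 full-or-partial $1,500 increments; reduction = 55 × $72 = $3,960, leaving $7,112. Renter's Relief Credit: income exceeds $119,700 by $85,100 → 86 increments × $100 = $8,600 ≥ base, so the credit is $0. total $7,112 + $0 = $7,112
Esperanza ($254,250): Education Credit: base = 2 × $5,536 = $11,072. income exceeds $123,500 by $130,750, which is 88 full-or-partial $1,500 increments; reduction = 88 × $72 = $6,336, leaving $4,736. Renter's Relief Credit: income exceeds $119,700 by $134,550 → 135 increments × $100 = $13,500 ≥ base, so the credit is $0. total $4,736 + $0 = $4,736
Difference: |$7,112 − $4,736| = $2,376.

$2,376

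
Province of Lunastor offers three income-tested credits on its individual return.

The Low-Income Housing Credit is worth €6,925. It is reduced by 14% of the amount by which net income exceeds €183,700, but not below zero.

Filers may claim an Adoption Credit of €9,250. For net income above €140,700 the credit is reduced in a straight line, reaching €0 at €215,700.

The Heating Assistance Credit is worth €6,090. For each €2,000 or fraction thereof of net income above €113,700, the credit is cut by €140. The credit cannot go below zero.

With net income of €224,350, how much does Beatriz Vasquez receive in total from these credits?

€1,234

Low-Income Housing Credit: 14% of the €40,650 excess over €183,700 is €5,691; credit = €6,925 − €5,691 = €1,234.
Adoption Credit: €224,350 is at or above €215,700, so the credit is €0.
Heating Assistance Credit: income exceeds €113,700 by €110,650 → 56 increments × €140 = €7,840 ≥ base, so the credit is €0.
Total: €1,234 + €0 + €0 = €1,234.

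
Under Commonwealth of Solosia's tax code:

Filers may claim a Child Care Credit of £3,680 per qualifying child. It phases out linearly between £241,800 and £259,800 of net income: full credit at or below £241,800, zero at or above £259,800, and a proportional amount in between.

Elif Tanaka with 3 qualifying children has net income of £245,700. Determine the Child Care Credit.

£8,648

Child Care Credit: base = 3 × £3,680 = £11,040. £245,700 is £3,900 into a £18,000 phase-out range, leaving 14,100/18,000 of the credit: £11,040 × 14,100/18,000 = £8,648.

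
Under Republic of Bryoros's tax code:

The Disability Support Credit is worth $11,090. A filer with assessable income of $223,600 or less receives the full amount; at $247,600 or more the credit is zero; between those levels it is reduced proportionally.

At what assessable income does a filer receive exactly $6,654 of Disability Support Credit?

$6,654 is 6,654/11,090 of the full $11,090, so 4,436/11,090 of the $24,000 range has been used: income = $223,600 + $24,000 × 4,436/11,090 = $233,200.

$233,200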